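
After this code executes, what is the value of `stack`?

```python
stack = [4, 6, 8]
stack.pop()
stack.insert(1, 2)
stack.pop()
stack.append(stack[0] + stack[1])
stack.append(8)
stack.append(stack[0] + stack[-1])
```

[4, 2, 6, 8, 12]

pop() removes 8 → [4, 6]
insert 2 at 1 → [4, 2, 6]
pop() removes 6 → [4, 2]
append stack[0]+stack[1] = 4+2 = 6 → [4, 2, 6]
append 8 → [4, 2, 6, 8]
append stack[0]+stack[-1] = 4+8 = 12 → [4, 2, 6, 8, 12]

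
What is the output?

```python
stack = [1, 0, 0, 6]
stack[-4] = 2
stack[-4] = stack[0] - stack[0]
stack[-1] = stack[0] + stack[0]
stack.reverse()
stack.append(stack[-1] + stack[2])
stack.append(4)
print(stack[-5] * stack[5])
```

0

stack[-4] = 2 → [2, 0, 0, 6]
stack[-4] = stack[0]-stack[0] = 2-2 = 0 → [0, 0, 0, 6]
stack[-1] = stack[0]+stack[0] = 0+0 = 0 → [0, 0, 0, 0]
reverse → [0, 0, 0, 0]
append stack[-1]+stack[2] = 0+0 = 0 → [0, 0, 0, 0, 0]
append 4 → [0, 0, 0, 0, 0, 4]
stack[-5]*stack[5] = 0*4 = 0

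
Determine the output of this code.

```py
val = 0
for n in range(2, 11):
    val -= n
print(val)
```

n=2: val = 0-2 = -2
n=3: val = (-2)-3 = -5
n=4: val = (-5)-4 = -9
n=5: val = (-9)-5 = -14
n=6: val = (-14)-6 = -20
n=7: val = (-20)-7 = -27
n=8: val = (-27)-8 = -35
n=9: val = (-35)-9 = -44
n=10: val = (-44)-10 = -54

-54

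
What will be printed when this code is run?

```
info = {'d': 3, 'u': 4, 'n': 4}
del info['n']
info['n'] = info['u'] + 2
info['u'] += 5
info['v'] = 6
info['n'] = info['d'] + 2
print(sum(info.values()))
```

del 'n' → {'d': 3, 'u': 4}
info['n'] = info['u']+2 = 6 → {'d': 3, 'u': 4, 'n': 6}
info['u'] = 4+5 = 9 → {'d': 3, 'u': 9, 'n': 6}
info['v'] = 6 → {'d': 3, 'u': 9, 'n': 6, 'v': 6}
info['n'] = info['d']+2 = 5 → {'d': 3, 'u': 9, 'n': 5, 'v': 6}
sum of values = 23

23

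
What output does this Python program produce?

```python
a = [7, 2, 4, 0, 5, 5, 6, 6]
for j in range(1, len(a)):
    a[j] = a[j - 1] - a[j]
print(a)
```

j=1: a[1] = 7-2 = 5 → [7, 5, 4, 0, 5, 5, 6, 6]
j=2: a[2] = 5-4 = 1 → [7, 5, 1, 0, 5, 5, 6, 6]
j=3: a[3] = 1-0 = 1 → [7, 5, 1, 1, 5, 5, 6, 6]
j=4: a[4] = 1-5 = -4 → [7, 5, 1, 1, -4, 5, 6, 6]
j=5: a[5] = (-4)-5 = -9 → [7, 5, 1, 1, -4, -9, 6, 6]
j=6: a[6] = (-9)-6 = -15 → [7, 5, 1, 1, -4, -9, -15, 6]
j=7: a[7] = (-15)-6 = -21 → [7, 5, 1, 1, -4, -9, -15, -21]

[7, 5, 1, 1, -4, -9, -15, -21]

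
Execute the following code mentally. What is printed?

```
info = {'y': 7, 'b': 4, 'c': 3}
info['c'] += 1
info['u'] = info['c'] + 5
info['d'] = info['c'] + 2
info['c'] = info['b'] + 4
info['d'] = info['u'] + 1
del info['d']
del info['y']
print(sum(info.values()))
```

info['c'] = 3+1 = 4 → {'y': 7, 'b': 4, 'c': 4}
info['u'] = info['c']+5 = 9 → {'y': 7, 'b': 4, 'c': 4, 'u': 9}
info['d'] = info['c']+2 = 6 → {'y': 7, 'b': 4, 'c': 4, 'u': 9, 'd': 6}
info['c'] = info['b']+4 = 8 → {'y': 7, 'b': 4, 'c': 8, 'u': 9, 'd': 6}
info['d'] = info['u']+1 = 10 → {'y': 7, 'b': 4, 'c': 8, 'u': 9, 'd': 10}
del 'd' → {'y': 7, 'b': 4, 'c': 8, 'u': 9}
del 'y' → {'b': 4, 'c': 8, 'u': 9}
sum of values = 21

21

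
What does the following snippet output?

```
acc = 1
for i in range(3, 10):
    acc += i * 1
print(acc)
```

i=3: acc = 1+3*1 = 4
i=4: acc = 4+4*1 = 8
i=5: acc = 8+5*1 = 13
i=6: acc = 13+6*1 = 19
i=7: acc = 19+7*1 = 26
i=8: acc = 26+8*1 = 34
i=9: acc = 34+9*1 = 43

43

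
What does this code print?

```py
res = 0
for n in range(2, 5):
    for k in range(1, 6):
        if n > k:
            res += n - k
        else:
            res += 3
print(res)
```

37

n=2,k=1: 2>1, res = 0+1 = 1
n=2,k=2: not 2>2, res = 1+3 = 4
n=2,k=3: not 2>3, res = 4+3 = 7
n=2,k=4: not 2>4, res = 7+3 = 10
n=2,k=5: not 2>5, res = 10+3 = 13
n=3,k=1: 3>1, res = 13+2 = 15
n=3,k=2: 3>2, res = 15+1 = 16
n=3,k=3: not 3>3, res = 16+3 = 19
n=3,k=4: not 3>4, res = 19+3 = 22
n=3,k=5: not 3>5, res = 22+3 = 25
n=4,k=1: 4>1, res = 25+3 = 28
n=4,k=2: 4>2, res = 28+2 = 30
n=4,k=3: 4>3, res = 30+1 = 31
n=4,k=4: not 4>4, res = 31+3 = 34
n=4,k=5: not 4>5, res = 34+3 = 37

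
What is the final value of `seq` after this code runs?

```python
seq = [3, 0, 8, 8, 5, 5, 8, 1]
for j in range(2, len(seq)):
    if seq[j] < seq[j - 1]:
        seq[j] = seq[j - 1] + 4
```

j=2: 8>=0, unchanged → [3, 0, 8, 8, 5, 5, 8, 1]
j=3: 8>=8, unchanged → [3, 0, 8, 8, 5, 5, 8, 1]
j=4: 5<8, seq[4] = 8+4 = 12 → [3, 0, 8, 8, 12, 5, 8, 1]
j=5: 5<12, seq[5] = 12+4 = 16 → [3, 0, 8, 8, 12, 16, 8, 1]
j=6: 8<16, seq[6] = 16+4 = 20 → [3, 0, 8, 8, 12, 16, 20, 1]
j=7: 1<20, seq[7] = 20+4 = 24 → [3, 0, 8, 8, 12, 16, 20, 24]

[3, 0, 8, 8, 12, 16, 20, 24]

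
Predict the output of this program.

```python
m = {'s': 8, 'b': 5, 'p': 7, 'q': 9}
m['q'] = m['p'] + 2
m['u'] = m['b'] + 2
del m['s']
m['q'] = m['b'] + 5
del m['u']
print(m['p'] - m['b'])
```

m['q'] = m['p']+2 = 9 → {'s': 8, 'b': 5, 'p': 7, 'q': 9}
m['u'] = m['b']+2 = 7 → {'s': 8, 'b': 5, 'p': 7, 'q': 9, 'u': 7}
del 's' → {'b': 5, 'p': 7, 'q': 9, 'u': 7}
m['q'] = m['b']+5 = 10 → {'b': 5, 'p': 7, 'q': 10, 'u': 7}
del 'u' → {'b': 5, 'p': 7, 'q': 10}
m['p']-m['b'] = 7-5 = 2

2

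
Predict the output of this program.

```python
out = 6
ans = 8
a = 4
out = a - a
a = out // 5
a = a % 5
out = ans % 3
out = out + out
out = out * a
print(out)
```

out = 4-4 = 0
a = 0//5 = 0
a = 0%5 = 0
out = 8%3 = 2
out = 2+2 = 4
out = 4*0 = 0

0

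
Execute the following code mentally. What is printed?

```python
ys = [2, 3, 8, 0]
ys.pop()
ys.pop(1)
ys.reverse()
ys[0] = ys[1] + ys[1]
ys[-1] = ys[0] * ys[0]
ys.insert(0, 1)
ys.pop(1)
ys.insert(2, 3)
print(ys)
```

pop() removes 0 → [2, 3, 8]
pop(1) removes 3 → [2, 8]
reverse → [8, 2]
ys[0] = ys[1]+ys[1] = 2+2 = 4 → [4, 2]
ys[-1] = ys[0]*ys[0] = 4*4 = 16 → [4, 16]
insert 1 at 0 → [1, 4, 16]
pop(1) removes 4 → [1, 16]
insert 3 at 2 → [1, 16, 3]

[1, 16, 3]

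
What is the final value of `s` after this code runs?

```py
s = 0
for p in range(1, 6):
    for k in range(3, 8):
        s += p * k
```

375

p=1,k=3: s = 0+3 = 3
p=1,k=4: s = 3+4 = 7
p=1,k=5: s = 7+5 = 12
p=1,k=6: s = 12+6 = 18
p=1,k=7: s = 18+7 = 25
p=2,k=3: s = 25+6 = 31
p=2,k=4: s = 31+8 = 39
p=2,k=5: s = 39+10 = 49
p=2,k=6: s = 49+12 = 61
p=2,k=7: s = 61+14 = 75
p=3,k=3: s = 75+9 = 84
p=3,k=4: s = 84+12 = 96
p=3,k=5: s = 96+15 = 111
p=3,k=6: s = 111+18 = 129
p=3,k=7: s = 129+21 = 150
p=4,k=3: s = 150+12 = 162
p=4,k=4: s = 162+16 = 178
p=4,k=5: s = 178+20 = 198
p=4,k=6: s = 198+24 = 222
p=4,k=7: s = 222+28 = 250
p=5,k=3: s = 250+15 = 265
p=5,k=4: s = 265+20 = 285
p=5,k=5: s = 285+25 = 310
p=5,k=6: s = 310+30 = 340
p=5,k=7: s = 340+35 = 375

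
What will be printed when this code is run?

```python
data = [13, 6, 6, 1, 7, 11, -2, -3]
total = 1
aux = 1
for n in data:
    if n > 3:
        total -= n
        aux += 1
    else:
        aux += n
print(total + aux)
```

n=13: >3, total = 1-13 = -12; aux=2
n=6: >3, total = (-12)-6 = -18; aux=3
n=6: >3, total = (-18)-6 = -24; aux=4
n=1: not >3; aux=5
n=7: >3, total = (-24)-7 = -31; aux=6
n=11: >3, total = (-31)-11 = -42; aux=7
n=-2: not >3; aux=5
n=-3: not >3; aux=2
total+aux = (-42)+2 = -40

-40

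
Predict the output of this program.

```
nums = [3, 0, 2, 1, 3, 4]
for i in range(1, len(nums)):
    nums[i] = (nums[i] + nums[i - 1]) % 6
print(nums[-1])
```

1

i=1: nums[1] = (0+3)%6 = 3 → [3, 3, 2, 1, 3, 4]
i=2: nums[2] = (2+3)%6 = 5 → [3, 3, 5, 1, 3, 4]
i=3: nums[3] = (1+5)%6 = 0 → [3, 3, 5, 0, 3, 4]
i=4: nums[4] = (3+0)%6 = 3 → [3, 3, 5, 0, 3, 4]
i=5: nums[5] = (4+3)%6 = 1 → [3, 3, 5, 0, 3, 1]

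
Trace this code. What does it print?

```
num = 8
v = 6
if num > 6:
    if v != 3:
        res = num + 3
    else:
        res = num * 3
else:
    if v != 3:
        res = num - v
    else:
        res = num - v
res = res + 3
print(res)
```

num=8, v=6
num > 6 is True; v != 3 is True
→ res = num + 3 = 11
res = 11+3 = 14

14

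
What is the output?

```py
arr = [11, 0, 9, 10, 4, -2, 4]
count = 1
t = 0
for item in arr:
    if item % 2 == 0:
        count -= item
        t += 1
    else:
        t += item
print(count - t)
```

-40

item=11: not even; t=11
item=0: even, count = 1-0 = 1; t=12
item=9: not even; t=21
item=10: even, count = 1-10 = -9; t=22
item=4: even, count = (-9)-4 = -13; t=23
item=-2: even, count = (-13)-(-2) = -11; t=24
item=4: even, count = (-11)-4 = -15; t=25
count-t = (-15)-25 = -40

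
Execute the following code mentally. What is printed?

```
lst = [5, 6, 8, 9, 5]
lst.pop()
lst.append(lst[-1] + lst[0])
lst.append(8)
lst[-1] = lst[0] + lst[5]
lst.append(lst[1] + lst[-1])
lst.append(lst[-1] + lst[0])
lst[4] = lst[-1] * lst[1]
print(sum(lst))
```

228

pop() removes 5 → [5, 6, 8, 9]
append lst[-1]+lst[0] = 9+5 = 14 → [5, 6, 8, 9, 14]
append 8 → [5, 6, 8, 9, 14, 8]
lst[-1] = lst[0]+lst[5] = 5+8 = 13 → [5, 6, 8, 9, 14, 13]
append lst[1]+lst[-1] = 6+13 = 19 → [5, 6, 8, 9, 14, 13, 19]
append lst[-1]+lst[0] = 19+5 = 24 → [5, 6, 8, 9, 14, 13, 19, 24]
lst[4] = lst[-1]*lst[1] = 24*6 = 144 → [5, 6, 8, 9, 144, 13, 19, 24]
sum = 228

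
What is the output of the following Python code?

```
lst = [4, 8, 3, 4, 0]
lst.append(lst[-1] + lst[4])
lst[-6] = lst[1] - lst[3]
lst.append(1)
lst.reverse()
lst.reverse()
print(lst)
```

append lst[-1]+lst[4] = 0+0 = 0 → [4, 8, 3, 4, 0, 0]
lst[-6] = lst[1]-lst[3] = 8-4 = 4 → [4, 8, 3, 4, 0, 0]
append 1 → [4, 8, 3, 4, 0, 0, 1]
reverse → [1, 0, 0, 4, 3, 8, 4]
reverse → [4, 8, 3, 4, 0, 0, 1]

[4, 8, 3, 4, 0, 0, 1]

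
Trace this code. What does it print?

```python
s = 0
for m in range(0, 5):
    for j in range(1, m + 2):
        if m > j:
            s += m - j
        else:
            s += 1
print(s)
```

19

m=0,j=1: not 0>1, s = 0+1 = 1
m=1,j=1: not 1>1, s = 1+1 = 2
m=1,j=2: not 1>2, s = 2+1 = 3
m=2,j=1: 2>1, s = 3+1 = 4
m=2,j=2: not 2>2, s = 4+1 = 5
m=2,j=3: not 2>3, s = 5+1 = 6
m=3,j=1: 3>1, s = 6+2 = 8
m=3,j=2: 3>2, s = 8+1 = 9
m=3,j=3: not 3>3, s = 9+1 = 10
m=3,j=4: not 3>4, s = 10+1 = 11
m=4,j=1: 4>1, s = 11+3 = 14
m=4,j=2: 4>2, s = 14+2 = 16
m=4,j=3: 4>3, s = 16+1 = 17
m=4,j=4: not 4>4, s = 17+1 = 18
m=4,j=5: not 4>5, s = 18+1 = 19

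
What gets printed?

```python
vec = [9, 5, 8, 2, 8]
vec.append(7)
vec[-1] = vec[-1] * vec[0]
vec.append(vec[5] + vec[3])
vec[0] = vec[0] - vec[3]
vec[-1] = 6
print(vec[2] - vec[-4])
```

append 7 → [9, 5, 8, 2, 8, 7]
vec[-1] = vec[-1]*vec[0] = 7*9 = 63 → [9, 5, 8, 2, 8, 63]
append vec[5]+vec[3] = 63+2 = 65 → [9, 5, 8, 2, 8, 63, 65]
vec[0] = vec[0]-vec[3] = 9-2 = 7 → [7, 5, 8, 2, 8, 63, 65]
vec[-1] = 6 → [7, 5, 8, 2, 8, 63, 6]
vec[2]-vec[-4] = 8-2 = 6

6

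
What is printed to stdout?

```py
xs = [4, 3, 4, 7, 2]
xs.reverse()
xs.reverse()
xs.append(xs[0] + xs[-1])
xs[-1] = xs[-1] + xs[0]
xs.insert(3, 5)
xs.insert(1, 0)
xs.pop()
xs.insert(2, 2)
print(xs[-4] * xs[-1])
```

8

reverse → [2, 7, 4, 3, 4]
reverse → [4, 3, 4, 7, 2]
append xs[0]+xs[-1] = 4+2 = 6 → [4, 3, 4, 7, 2, 6]
xs[-1] = xs[-1]+xs[0] = 6+4 = 10 → [4, 3, 4, 7, 2, 10]
insert 5 at 3 → [4, 3, 4, 5, 7, 2, 10]
insert 0 at 1 → [4, 0, 3, 4, 5, 7, 2, 10]
pop() removes 10 → [4, 0, 3, 4, 5, 7, 2]
insert 2 at 2 → [4, 0, 2, 3, 4, 5, 7, 2]
xs[-4]*xs[-1] = 4*2 = 8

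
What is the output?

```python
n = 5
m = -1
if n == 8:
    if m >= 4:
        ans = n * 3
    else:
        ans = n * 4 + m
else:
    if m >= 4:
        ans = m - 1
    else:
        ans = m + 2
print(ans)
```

n=5, m=-1
n == 8 is False; m >= 4 is False
→ ans = m + 2 = 1

1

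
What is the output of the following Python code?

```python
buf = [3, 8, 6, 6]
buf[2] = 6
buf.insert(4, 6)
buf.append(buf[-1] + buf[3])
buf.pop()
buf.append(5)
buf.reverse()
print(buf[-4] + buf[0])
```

11

buf[2] = 6 → [3, 8, 6, 6]
insert 6 at 4 → [3, 8, 6, 6, 6]
append buf[-1]+buf[3] = 6+6 = 12 → [3, 8, 6, 6, 6, 12]
pop() removes 12 → [3, 8, 6, 6, 6]
append 5 → [3, 8, 6, 6, 6, 5]
reverse → [5, 6, 6, 6, 8, 3]
buf[-4]+buf[0] = 6+5 = 11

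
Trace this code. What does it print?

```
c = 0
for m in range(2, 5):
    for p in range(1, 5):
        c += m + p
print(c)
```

m=2,p=1: c = 0+3 = 3
m=2,p=2: c = 3+4 = 7
m=2,p=3: c = 7+5 = 12
m=2,p=4: c = 12+6 = 18
m=3,p=1: c = 18+4 = 22
m=3,p=2: c = 22+5 = 27
m=3,p=3: c = 27+6 = 33
m=3,p=4: c = 33+7 = 40
m=4,p=1: c = 40+5 = 45
m=4,p=2: c = 45+6 = 51
m=4,p=3: c = 51+7 = 58
m=4,p=4: c = 58+8 = 66

66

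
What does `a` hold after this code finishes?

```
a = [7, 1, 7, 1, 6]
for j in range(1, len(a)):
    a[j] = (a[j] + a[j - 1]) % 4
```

[7, 0, 3, 0, 2]

j=1: a[1] = (1+7)%4 = 0 → [7, 0, 7, 1, 6]
j=2: a[2] = (7+0)%4 = 3 → [7, 0, 3, 1, 6]
j=3: a[3] = (1+3)%4 = 0 → [7, 0, 3, 0, 6]
j=4: a[4] = (6+0)%4 = 2 → [7, 0, 3, 0, 2]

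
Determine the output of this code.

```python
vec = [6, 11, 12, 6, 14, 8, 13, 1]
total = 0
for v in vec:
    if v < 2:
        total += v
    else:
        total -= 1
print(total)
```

-6

v=6: not <2, total = 0-1 = -1
v=11: not <2, total = (-1)-1 = -2
v=12: not <2, total = (-2)-1 = -3
v=6: not <2, total = (-3)-1 = -4
v=14: not <2, total = (-4)-1 = -5
v=8: not <2, total = (-5)-1 = -6
v=13: not <2, total = (-6)-1 = -7
v=1: <2, total = (-7)+1 = -6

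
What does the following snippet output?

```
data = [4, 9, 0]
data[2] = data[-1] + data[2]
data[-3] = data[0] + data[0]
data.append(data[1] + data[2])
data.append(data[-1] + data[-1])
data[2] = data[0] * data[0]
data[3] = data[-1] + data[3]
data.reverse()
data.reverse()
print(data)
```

[8, 9, 64, 27, 18]

data[2] = data[-1]+data[2] = 0+0 = 0 → [4, 9, 0]
data[-3] = data[0]+data[0] = 4+4 = 8 → [8, 9, 0]
append data[1]+data[2] = 9+0 = 9 → [8, 9, 0, 9]
append data[-1]+data[-1] = 9+9 = 18 → [8, 9, 0, 9, 18]
data[2] = data[0]*data[0] = 8*8 = 64 → [8, 9, 64, 9, 18]
data[3] = data[-1]+data[3] = 18+9 = 27 → [8, 9, 64, 27, 18]
reverse → [18, 27, 64, 9, 8]
reverse → [8, 9, 64, 27, 18]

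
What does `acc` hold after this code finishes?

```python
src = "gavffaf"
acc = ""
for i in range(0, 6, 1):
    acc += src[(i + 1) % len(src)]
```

i=0: add src[1]='a' → 'a'
i=1: add src[2]='v' → 'av'
i=2: add src[3]='f' → 'avf'
i=3: add src[4]='f' → 'avff'
i=4: add src[5]='a' → 'avffa'
i=5: add src[6]='f' → 'avffaf'

'avffaf'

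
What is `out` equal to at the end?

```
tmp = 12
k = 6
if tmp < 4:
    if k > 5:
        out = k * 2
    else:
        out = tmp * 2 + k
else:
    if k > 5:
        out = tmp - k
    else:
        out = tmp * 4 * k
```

6

tmp=12, k=6
tmp < 4 is False; k > 5 is True
→ out = tmp - k = 6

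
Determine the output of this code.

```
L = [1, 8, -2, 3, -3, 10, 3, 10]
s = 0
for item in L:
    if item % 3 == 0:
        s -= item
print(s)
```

item=1: not %3==0
item=8: not %3==0
item=-2: not %3==0
item=3: %3==0, s = 0-3 = -3
item=-3: %3==0, s = (-3)-(-3) = 0
item=10: not %3==0
item=3: %3==0, s = 0-3 = -3
item=10: not %3==0

-3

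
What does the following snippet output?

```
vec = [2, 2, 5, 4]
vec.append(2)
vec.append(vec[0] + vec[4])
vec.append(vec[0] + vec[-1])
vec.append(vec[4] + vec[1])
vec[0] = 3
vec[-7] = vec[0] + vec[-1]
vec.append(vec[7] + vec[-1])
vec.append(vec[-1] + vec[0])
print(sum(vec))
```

append 2 → [2, 2, 5, 4, 2]
append vec[0]+vec[4] = 2+2 = 4 → [2, 2, 5, 4, 2, 4]
append vec[0]+vec[-1] = 2+4 = 6 → [2, 2, 5, 4, 2, 4, 6]
append vec[4]+vec[1] = 2+2 = 4 → [2, 2, 5, 4, 2, 4, 6, 4]
vec[0] = 3 → [3, 2, 5, 4, 2, 4, 6, 4]
vec[-7] = vec[0]+vec[-1] = 3+4 = 7 → [3, 7, 5, 4, 2, 4, 6, 4]
append vec[7]+vec[-1] = 4+4 = 8 → [3, 7, 5, 4, 2, 4, 6, 4, 8]
append vec[-1]+vec[0] = 8+3 = 11 → [3, 7, 5, 4, 2, 4, 6, 4, 8, 11]
sum = 54

54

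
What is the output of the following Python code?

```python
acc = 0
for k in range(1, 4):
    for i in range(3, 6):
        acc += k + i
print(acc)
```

k=1,i=3: acc = 0+4 = 4
k=1,i=4: acc = 4+5 = 9
k=1,i=5: acc = 9+6 = 15
k=2,i=3: acc = 15+5 = 20
k=2,i=4: acc = 20+6 = 26
k=2,i=5: acc = 26+7 = 33
k=3,i=3: acc = 33+6 = 39
k=3,i=4: acc = 39+7 = 46
k=3,i=5: acc = 46+8 = 54

54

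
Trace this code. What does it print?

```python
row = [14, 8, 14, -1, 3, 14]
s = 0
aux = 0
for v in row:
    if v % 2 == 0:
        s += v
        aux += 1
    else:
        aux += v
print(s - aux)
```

v=14: even, s = 0+14 = 14; aux=1
v=8: even, s = 14+8 = 22; aux=2
v=14: even, s = 22+14 = 36; aux=3
v=-1: not even; aux=2
v=3: not even; aux=5
v=14: even, s = 36+14 = 50; aux=6
s-aux = 50-6 = 44

44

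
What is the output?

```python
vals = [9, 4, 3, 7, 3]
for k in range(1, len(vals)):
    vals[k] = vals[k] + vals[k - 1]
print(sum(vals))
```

k=1: vals[1] = 4+9 = 13 → [9, 13, 3, 7, 3]
k=2: vals[2] = 3+13 = 16 → [9, 13, 16, 7, 3]
k=3: vals[3] = 7+16 = 23 → [9, 13, 16, 23, 3]
k=4: vals[4] = 3+23 = 26 → [9, 13, 16, 23, 26]
sum = 87

87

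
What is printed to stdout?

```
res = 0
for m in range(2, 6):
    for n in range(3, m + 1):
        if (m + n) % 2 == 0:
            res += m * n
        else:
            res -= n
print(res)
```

m=3,n=3: even sum, res = 0+9 = 9
m=4,n=3: odd sum, res = 9-3 = 6
m=4,n=4: even sum, res = 6+16 = 22
m=5,n=3: even sum, res = 22+15 = 37
m=5,n=4: odd sum, res = 37-4 = 33
m=5,n=5: even sum, res = 33+25 = 58

58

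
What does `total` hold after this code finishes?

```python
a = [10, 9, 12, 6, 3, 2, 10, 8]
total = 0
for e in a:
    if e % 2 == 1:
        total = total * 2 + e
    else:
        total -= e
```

e=10: not odd, total = 0-10 = -10
e=9: odd, total = (-10)*2+9 = -11
e=12: not odd, total = (-11)-12 = -23
e=6: not odd, total = (-23)-6 = -29
e=3: odd, total = (-29)*2+3 = -55
e=2: not odd, total = (-55)-2 = -57
e=10: not odd, total = (-57)-10 = -67
e=8: not odd, total = (-67)-8 = -75

-75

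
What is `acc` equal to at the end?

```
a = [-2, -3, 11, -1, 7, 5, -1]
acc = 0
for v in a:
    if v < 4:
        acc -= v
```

7

v=-2: <4, acc = 0-(-2) = 2
v=-3: <4, acc = 2-(-3) = 5
v=11: not <4
v=-1: <4, acc = 5-(-1) = 6
v=7: not <4
v=5: not <4
v=-1: <4, acc = 6-(-1) = 7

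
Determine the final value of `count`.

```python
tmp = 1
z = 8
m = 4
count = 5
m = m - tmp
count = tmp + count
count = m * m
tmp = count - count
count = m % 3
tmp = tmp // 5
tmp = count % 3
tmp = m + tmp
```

0

m = 4-1 = 3
count = 1+5 = 6
count = 3*3 = 9
tmp = 9-9 = 0
count = 3%3 = 0
tmp = 0//5 = 0
tmp = 0%3 = 0
tmp = 3+0 = 3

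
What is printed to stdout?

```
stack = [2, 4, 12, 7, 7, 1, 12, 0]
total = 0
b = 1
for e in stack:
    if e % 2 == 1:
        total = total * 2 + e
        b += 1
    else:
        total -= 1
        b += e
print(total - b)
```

e=2: not odd, total = 0-1 = -1; b=3
e=4: not odd, total = (-1)-1 = -2; b=7
e=12: not odd, total = (-2)-1 = -3; b=19
e=7: odd, total = (-3)*2+7 = 1; b=20
e=7: odd, total = 1*2+7 = 9; b=21
e=1: odd, total = 9*2+1 = 19; b=22
e=12: not odd, total = 19-1 = 18; b=34
e=0: not odd, total = 18-1 = 17; b=34
total-b = 17-34 = -17

-17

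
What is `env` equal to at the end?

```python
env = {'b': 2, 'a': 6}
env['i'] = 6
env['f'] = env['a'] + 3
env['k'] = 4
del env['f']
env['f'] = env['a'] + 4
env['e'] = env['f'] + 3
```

env['i'] = 6 → {'b': 2, 'a': 6, 'i': 6}
env['f'] = env['a']+3 = 9 → {'b': 2, 'a': 6, 'i': 6, 'f': 9}
env['k'] = 4 → {'b': 2, 'a': 6, 'i': 6, 'f': 9, 'k': 4}
del 'f' → {'b': 2, 'a': 6, 'i': 6, 'k': 4}
env['f'] = env['a']+4 = 10 → {'b': 2, 'a': 6, 'i': 6, 'k': 4, 'f': 10}
env['e'] = env['f']+3 = 13 → {'b': 2, 'a': 6, 'i': 6, 'k': 4, 'f': 10, 'e': 13}

{'b': 2, 'a': 6, 'i': 6, 'k': 4, 'f': 10, 'e': 13}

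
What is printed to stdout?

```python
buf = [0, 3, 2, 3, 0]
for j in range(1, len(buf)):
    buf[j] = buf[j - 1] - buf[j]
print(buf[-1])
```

-8

j=1: buf[1] = 0-3 = -3 → [0, -3, 2, 3, 0]
j=2: buf[2] = (-3)-2 = -5 → [0, -3, -5, 3, 0]
j=3: buf[3] = (-5)-3 = -8 → [0, -3, -5, -8, 0]
j=4: buf[4] = (-8)-0 = -8 → [0, -3, -5, -8, -8]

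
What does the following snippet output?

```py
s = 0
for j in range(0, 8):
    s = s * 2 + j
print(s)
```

j=0: s = 0*2+0 = 0
j=1: s = 0*2+1 = 1
j=2: s = 1*2+2 = 4
j=3: s = 4*2+3 = 11
j=4: s = 11*2+4 = 26
j=5: s = 26*2+5 = 57
j=6: s = 57*2+6 = 120
j=7: s = 120*2+7 = 247

247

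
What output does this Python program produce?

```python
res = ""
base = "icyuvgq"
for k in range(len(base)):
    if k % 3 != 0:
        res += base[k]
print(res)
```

cyvg

k=0: skip
k=1: add 'c' → 'c'
k=2: add 'y' → 'cy'
k=3: skip
k=4: add 'v' → 'cyv'
k=5: add 'g' → 'cyvg'
k=6: skip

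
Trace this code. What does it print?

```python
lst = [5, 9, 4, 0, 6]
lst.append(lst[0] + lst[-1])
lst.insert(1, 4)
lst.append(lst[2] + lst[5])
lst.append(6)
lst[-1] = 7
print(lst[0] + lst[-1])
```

append lst[0]+lst[-1] = 5+6 = 11 → [5, 9, 4, 0, 6, 11]
insert 4 at 1 → [5, 4, 9, 4, 0, 6, 11]
append lst[2]+lst[5] = 9+6 = 15 → [5, 4, 9, 4, 0, 6, 11, 15]
append 6 → [5, 4, 9, 4, 0, 6, 11, 15, 6]
lst[-1] = 7 → [5, 4, 9, 4, 0, 6, 11, 15, 7]
lst[0]+lst[-1] = 5+7 = 12

12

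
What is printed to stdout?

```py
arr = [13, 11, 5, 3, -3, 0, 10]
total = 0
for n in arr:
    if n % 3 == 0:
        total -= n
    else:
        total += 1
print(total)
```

4

n=13: not %3==0, total = 0+1 = 1
n=11: not %3==0, total = 1+1 = 2
n=5: not %3==0, total = 2+1 = 3
n=3: %3==0, total = 3-3 = 0
n=-3: %3==0, total = 0-(-3) = 3
n=0: %3==0, total = 3-0 = 3
n=10: not %3==0, total = 3+1 = 4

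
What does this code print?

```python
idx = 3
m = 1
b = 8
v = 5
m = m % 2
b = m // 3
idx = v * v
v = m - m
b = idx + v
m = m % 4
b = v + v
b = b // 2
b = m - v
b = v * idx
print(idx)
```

25

m = 1%2 = 1
b = 1//3 = 0
idx = 5*5 = 25
v = 1-1 = 0
b = 25+0 = 25
m = 1%4 = 1
b = 0+0 = 0
b = 0//2 = 0
b = 1-0 = 1
b = 0*25 = 0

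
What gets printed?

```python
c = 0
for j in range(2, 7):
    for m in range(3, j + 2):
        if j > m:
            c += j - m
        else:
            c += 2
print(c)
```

j=2,m=3: not 2>3, c = 0+2 = 2
j=3,m=3: not 3>3, c = 2+2 = 4
j=3,m=4: not 3>4, c = 4+2 = 6
j=4,m=3: 4>3, c = 6+1 = 7
j=4,m=4: not 4>4, c = 7+2 = 9
j=4,m=5: not 4>5, c = 9+2 = 11
j=5,m=3: 5>3, c = 11+2 = 13
j=5,m=4: 5>4, c = 13+1 = 14
j=5,m=5: not 5>5, c = 14+2 = 16
j=5,m=6: not 5>6, c = 16+2 = 18
j=6,m=3: 6>3, c = 18+3 = 21
j=6,m=4: 6>4, c = 21+2 = 23
j=6,m=5: 6>5, c = 23+1 = 24
j=6,m=6: not 6>6, c = 24+2 = 26
j=6,m=7: not 6>7, c = 26+2 = 28

28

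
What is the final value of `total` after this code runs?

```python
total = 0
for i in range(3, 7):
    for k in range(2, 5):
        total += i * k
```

i=3,k=2: total = 0+6 = 6
i=3,k=3: total = 6+9 = 15
i=3,k=4: total = 15+12 = 27
i=4,k=2: total = 27+8 = 35
i=4,k=3: total = 35+12 = 47
i=4,k=4: total = 47+16 = 63
i=5,k=2: total = 63+10 = 73
i=5,k=3: total = 73+15 = 88
i=5,k=4: total = 88+20 = 108
i=6,k=2: total = 108+12 = 120
i=6,k=3: total = 120+18 = 138
i=6,k=4: total = 138+24 = 162

162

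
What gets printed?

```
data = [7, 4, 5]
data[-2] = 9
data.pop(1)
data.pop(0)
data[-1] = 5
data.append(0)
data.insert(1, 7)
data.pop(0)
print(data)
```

data[-2] = 9 → [7, 9, 5]
pop(1) removes 9 → [7, 5]
pop(0) removes 7 → [5]
data[-1] = 5 → [5]
append 0 → [5, 0]
insert 7 at 1 → [5, 7, 0]
pop(0) removes 5 → [7, 0]

[7, 0]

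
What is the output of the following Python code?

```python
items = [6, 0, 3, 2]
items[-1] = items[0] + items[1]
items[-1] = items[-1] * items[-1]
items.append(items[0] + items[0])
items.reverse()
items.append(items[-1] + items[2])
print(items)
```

items[-1] = items[0]+items[1] = 6+0 = 6 → [6, 0, 3, 6]
items[-1] = items[-1]*items[-1] = 6*6 = 36 → [6, 0, 3, 36]
append items[0]+items[0] = 6+6 = 12 → [6, 0, 3, 36, 12]
reverse → [12, 36, 3, 0, 6]
append items[-1]+items[2] = 6+3 = 9 → [12, 36, 3, 0, 6, 9]

[12, 36, 3, 0, 6, 9]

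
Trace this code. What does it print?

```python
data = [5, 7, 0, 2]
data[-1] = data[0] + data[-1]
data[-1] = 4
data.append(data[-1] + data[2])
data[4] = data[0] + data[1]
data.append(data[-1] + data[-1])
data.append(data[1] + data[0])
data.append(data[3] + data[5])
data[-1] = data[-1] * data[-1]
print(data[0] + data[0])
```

data[-1] = data[0]+data[-1] = 5+2 = 7 → [5, 7, 0, 7]
data[-1] = 4 → [5, 7, 0, 4]
append data[-1]+data[2] = 4+0 = 4 → [5, 7, 0, 4, 4]
data[4] = data[0]+data[1] = 5+7 = 12 → [5, 7, 0, 4, 12]
append data[-1]+data[-1] = 12+12 = 24 → [5, 7, 0, 4, 12, 24]
append data[1]+data[0] = 7+5 = 12 → [5, 7, 0, 4, 12, 24, 12]
append data[3]+data[5] = 4+24 = 28 → [5, 7, 0, 4, 12, 24, 12, 28]
data[-1] = data[-1]*data[-1] = 28*28 = 784 → [5, 7, 0, 4, 12, 24, 12, 784]
data[0]+data[0] = 5+5 = 10

10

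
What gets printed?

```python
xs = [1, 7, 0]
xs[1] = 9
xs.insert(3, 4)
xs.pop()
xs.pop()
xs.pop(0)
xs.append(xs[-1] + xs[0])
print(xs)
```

[9, 18]

xs[1] = 9 → [1, 9, 0]
insert 4 at 3 → [1, 9, 0, 4]
pop() removes 4 → [1, 9, 0]
pop() removes 0 → [1, 9]
pop(0) removes 1 → [9]
append xs[-1]+xs[0] = 9+9 = 18 → [9, 18]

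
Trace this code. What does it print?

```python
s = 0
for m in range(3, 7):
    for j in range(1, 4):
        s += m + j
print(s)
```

m=3,j=1: s = 0+4 = 4
m=3,j=2: s = 4+5 = 9
m=3,j=3: s = 9+6 = 15
m=4,j=1: s = 15+5 = 20
m=4,j=2: s = 20+6 = 26
m=4,j=3: s = 26+7 = 33
m=5,j=1: s = 33+6 = 39
m=5,j=2: s = 39+7 = 46
m=5,j=3: s = 46+8 = 54
m=6,j=1: s = 54+7 = 61
m=6,j=2: s = 61+8 = 69
m=6,j=3: s = 69+9 = 78

78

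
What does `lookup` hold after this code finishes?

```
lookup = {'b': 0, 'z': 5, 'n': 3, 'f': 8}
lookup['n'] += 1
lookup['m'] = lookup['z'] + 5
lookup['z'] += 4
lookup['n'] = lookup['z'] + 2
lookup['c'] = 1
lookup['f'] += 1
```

lookup['n'] = 3+1 = 4 → {'b': 0, 'z': 5, 'n': 4, 'f': 8}
lookup['m'] = lookup['z']+5 = 10 → {'b': 0, 'z': 5, 'n': 4, 'f': 8, 'm': 10}
lookup['z'] = 5+4 = 9 → {'b': 0, 'z': 9, 'n': 4, 'f': 8, 'm': 10}
lookup['n'] = lookup['z']+2 = 11 → {'b': 0, 'z': 9, 'n': 11, 'f': 8, 'm': 10}
lookup['c'] = 1 → {'b': 0, 'z': 9, 'n': 11, 'f': 8, 'm': 10, 'c': 1}
lookup['f'] = 8+1 = 9 → {'b': 0, 'z': 9, 'n': 11, 'f': 9, 'm': 10, 'c': 1}

{'b': 0, 'z': 9, 'n': 11, 'f': 9, 'm': 10, 'c': 1}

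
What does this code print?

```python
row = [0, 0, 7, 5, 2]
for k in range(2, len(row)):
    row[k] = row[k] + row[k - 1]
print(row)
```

k=2: row[2] = 7+0 = 7 → [0, 0, 7, 5, 2]
k=3: row[3] = 5+7 = 12 → [0, 0, 7, 12, 2]
k=4: row[4] = 2+12 = 14 → [0, 0, 7, 12, 14]

[0, 0, 7, 12, 14]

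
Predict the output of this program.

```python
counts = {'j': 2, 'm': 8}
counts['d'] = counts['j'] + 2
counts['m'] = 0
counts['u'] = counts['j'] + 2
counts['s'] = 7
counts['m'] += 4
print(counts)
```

counts['d'] = counts['j']+2 = 4 → {'j': 2, 'm': 8, 'd': 4}
counts['m'] = 0 → {'j': 2, 'm': 0, 'd': 4}
counts['u'] = counts['j']+2 = 4 → {'j': 2, 'm': 0, 'd': 4, 'u': 4}
counts['s'] = 7 → {'j': 2, 'm': 0, 'd': 4, 'u': 4, 's': 7}
counts['m'] = 0+4 = 4 → {'j': 2, 'm': 4, 'd': 4, 'u': 4, 's': 7}

{'j': 2, 'm': 4, 'd': 4, 'u': 4, 's': 7}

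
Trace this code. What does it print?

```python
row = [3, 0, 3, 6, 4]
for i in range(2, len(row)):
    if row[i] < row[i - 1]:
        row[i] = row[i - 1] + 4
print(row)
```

[3, 0, 3, 6, 10]

i=2: 3>=0, unchanged → [3, 0, 3, 6, 4]
i=3: 6>=3, unchanged → [3, 0, 3, 6, 4]
i=4: 4<6, row[4] = 6+4 = 10 → [3, 0, 3, 6, 10]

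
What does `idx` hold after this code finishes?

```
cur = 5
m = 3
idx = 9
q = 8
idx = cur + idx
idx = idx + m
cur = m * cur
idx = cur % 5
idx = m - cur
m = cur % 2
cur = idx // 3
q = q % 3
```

-12

idx = 5+9 = 14
idx = 14+3 = 17
cur = 3*5 = 15
idx = 15%5 = 0
idx = 3-15 = -12
m = 15%2 = 1
cur = (-12)//3 = -4
q = 8%3 = 2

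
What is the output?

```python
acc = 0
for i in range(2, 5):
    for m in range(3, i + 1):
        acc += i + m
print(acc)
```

21

i=3,m=3: acc = 0+6 = 6
i=4,m=3: acc = 6+7 = 13
i=4,m=4: acc = 13+8 = 21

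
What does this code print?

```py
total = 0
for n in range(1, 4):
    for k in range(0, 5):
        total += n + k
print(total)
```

n=1,k=0: total = 0+1 = 1
n=1,k=1: total = 1+2 = 3
n=1,k=2: total = 3+3 = 6
n=1,k=3: total = 6+4 = 10
n=1,k=4: total = 10+5 = 15
n=2,k=0: total = 15+2 = 17
n=2,k=1: total = 17+3 = 20
n=2,k=2: total = 20+4 = 24
n=2,k=3: total = 24+5 = 29
n=2,k=4: total = 29+6 = 35
n=3,k=0: total = 35+3 = 38
n=3,k=1: total = 38+4 = 42
n=3,k=2: total = 42+5 = 47
n=3,k=3: total = 47+6 = 53
n=3,k=4: total = 53+7 = 60

60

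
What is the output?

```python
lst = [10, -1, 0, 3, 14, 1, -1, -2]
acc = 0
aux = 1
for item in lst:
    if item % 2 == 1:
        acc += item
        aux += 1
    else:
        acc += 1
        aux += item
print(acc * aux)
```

162

item=10: not odd, acc = 0+1 = 1; aux=11
item=-1: odd, acc = 1+(-1) = 0; aux=12
item=0: not odd, acc = 0+1 = 1; aux=12
item=3: odd, acc = 1+3 = 4; aux=13
item=14: not odd, acc = 4+1 = 5; aux=27
item=1: odd, acc = 5+1 = 6; aux=28
item=-1: odd, acc = 6+(-1) = 5; aux=29
item=-2: not odd, acc = 5+1 = 6; aux=27
acc*aux = 6*27 = 162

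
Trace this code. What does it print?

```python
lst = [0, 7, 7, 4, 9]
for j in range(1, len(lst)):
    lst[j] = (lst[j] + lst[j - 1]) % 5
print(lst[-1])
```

j=1: lst[1] = (7+0)%5 = 2 → [0, 2, 7, 4, 9]
j=2: lst[2] = (7+2)%5 = 4 → [0, 2, 4, 4, 9]
j=3: lst[3] = (4+4)%5 = 3 → [0, 2, 4, 3, 9]
j=4: lst[4] = (9+3)%5 = 2 → [0, 2, 4, 3, 2]

2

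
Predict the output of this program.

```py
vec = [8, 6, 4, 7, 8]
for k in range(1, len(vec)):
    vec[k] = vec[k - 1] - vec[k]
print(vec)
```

[8, 2, -2, -9, -17]

k=1: vec[1] = 8-6 = 2 → [8, 2, 4, 7, 8]
k=2: vec[2] = 2-4 = -2 → [8, 2, -2, 7, 8]
k=3: vec[3] = (-2)-7 = -9 → [8, 2, -2, -9, 8]
k=4: vec[4] = (-9)-8 = -17 → [8, 2, -2, -9, -17]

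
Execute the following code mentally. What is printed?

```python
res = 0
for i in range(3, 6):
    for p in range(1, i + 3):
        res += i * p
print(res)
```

269

i=3,p=1: res = 0+3 = 3
i=3,p=2: res = 3+6 = 9
i=3,p=3: res = 9+9 = 18
i=3,p=4: res = 18+12 = 30
i=3,p=5: res = 30+15 = 45
i=4,p=1: res = 45+4 = 49
i=4,p=2: res = 49+8 = 57
i=4,p=3: res = 57+12 = 69
i=4,p=4: res = 69+16 = 85
i=4,p=5: res = 85+20 = 105
i=4,p=6: res = 105+24 = 129
i=5,p=1: res = 129+5 = 134
i=5,p=2: res = 134+10 = 144
i=5,p=3: res = 144+15 = 159
i=5,p=4: res = 159+20 = 179
i=5,p=5: res = 179+25 = 204
i=5,p=6: res = 204+30 = 234
i=5,p=7: res = 234+35 = 269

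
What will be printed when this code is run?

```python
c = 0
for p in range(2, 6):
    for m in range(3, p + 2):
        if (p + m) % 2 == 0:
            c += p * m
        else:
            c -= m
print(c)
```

40

p=2,m=3: odd sum, c = 0-3 = -3
p=3,m=3: even sum, c = (-3)+9 = 6
p=3,m=4: odd sum, c = 6-4 = 2
p=4,m=3: odd sum, c = 2-3 = -1
p=4,m=4: even sum, c = (-1)+16 = 15
p=4,m=5: odd sum, c = 15-5 = 10
p=5,m=3: even sum, c = 10+15 = 25
p=5,m=4: odd sum, c = 25-4 = 21
p=5,m=5: even sum, c = 21+25 = 46
p=5,m=6: odd sum, c = 46-6 = 40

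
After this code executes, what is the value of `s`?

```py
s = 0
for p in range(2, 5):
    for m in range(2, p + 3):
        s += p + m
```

81

p=2,m=2: s = 0+4 = 4
p=2,m=3: s = 4+5 = 9
p=2,m=4: s = 9+6 = 15
p=3,m=2: s = 15+5 = 20
p=3,m=3: s = 20+6 = 26
p=3,m=4: s = 26+7 = 33
p=3,m=5: s = 33+8 = 41
p=4,m=2: s = 41+6 = 47
p=4,m=3: s = 47+7 = 54
p=4,m=4: s = 54+8 = 62
p=4,m=5: s = 62+9 = 71
p=4,m=6: s = 71+10 = 81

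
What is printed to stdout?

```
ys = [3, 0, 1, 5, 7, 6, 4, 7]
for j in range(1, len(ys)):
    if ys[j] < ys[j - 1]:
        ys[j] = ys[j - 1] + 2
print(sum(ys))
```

80

j=1: 0<3, ys[1] = 3+2 = 5 → [3, 5, 1, 5, 7, 6, 4, 7]
j=2: 1<5, ys[2] = 5+2 = 7 → [3, 5, 7, 5, 7, 6, 4, 7]
j=3: 5<7, ys[3] = 7+2 = 9 → [3, 5, 7, 9, 7, 6, 4, 7]
j=4: 7<9, ys[4] = 9+2 = 11 → [3, 5, 7, 9, 11, 6, 4, 7]
j=5: 6<11, ys[5] = 11+2 = 13 → [3, 5, 7, 9, 11, 13, 4, 7]
j=6: 4<13, ys[6] = 13+2 = 15 → [3, 5, 7, 9, 11, 13, 15, 7]
j=7: 7<15, ys[7] = 15+2 = 17 → [3, 5, 7, 9, 11, 13, 15, 17]
sum = 80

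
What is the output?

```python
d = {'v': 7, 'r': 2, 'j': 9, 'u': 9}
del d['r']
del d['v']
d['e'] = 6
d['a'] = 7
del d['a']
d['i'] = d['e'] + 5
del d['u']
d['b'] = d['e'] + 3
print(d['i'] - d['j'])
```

2

del 'r' → {'v': 7, 'j': 9, 'u': 9}
del 'v' → {'j': 9, 'u': 9}
d['e'] = 6 → {'j': 9, 'u': 9, 'e': 6}
d['a'] = 7 → {'j': 9, 'u': 9, 'e': 6, 'a': 7}
del 'a' → {'j': 9, 'u': 9, 'e': 6}
d['i'] = d['e']+5 = 11 → {'j': 9, 'u': 9, 'e': 6, 'i': 11}
del 'u' → {'j': 9, 'e': 6, 'i': 11}
d['b'] = d['e']+3 = 9 → {'j': 9, 'e': 6, 'i': 11, 'b': 9}
d['i']-d['j'] = 11-9 = 2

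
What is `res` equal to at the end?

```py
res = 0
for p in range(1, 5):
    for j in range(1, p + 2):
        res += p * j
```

105

p=1,j=1: res = 0+1 = 1
p=1,j=2: res = 1+2 = 3
p=2,j=1: res = 3+2 = 5
p=2,j=2: res = 5+4 = 9
p=2,j=3: res = 9+6 = 15
p=3,j=1: res = 15+3 = 18
p=3,j=2: res = 18+6 = 24
p=3,j=3: res = 24+9 = 33
p=3,j=4: res = 33+12 = 45
p=4,j=1: res = 45+4 = 49
p=4,j=2: res = 49+8 = 57
p=4,j=3: res = 57+12 = 69
p=4,j=4: res = 69+16 = 85
p=4,j=5: res = 85+20 = 105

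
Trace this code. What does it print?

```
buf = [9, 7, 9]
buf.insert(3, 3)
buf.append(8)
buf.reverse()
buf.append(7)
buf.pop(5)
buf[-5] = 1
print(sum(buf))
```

29

insert 3 at 3 → [9, 7, 9, 3]
append 8 → [9, 7, 9, 3, 8]
reverse → [8, 3, 9, 7, 9]
append 7 → [8, 3, 9, 7, 9, 7]
pop(5) removes 7 → [8, 3, 9, 7, 9]
buf[-5] = 1 → [1, 3, 9, 7, 9]
sum = 29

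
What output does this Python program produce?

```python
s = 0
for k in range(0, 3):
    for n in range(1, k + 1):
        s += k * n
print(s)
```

k=1,n=1: s = 0+1 = 1
k=2,n=1: s = 1+2 = 3
k=2,n=2: s = 3+4 = 7

7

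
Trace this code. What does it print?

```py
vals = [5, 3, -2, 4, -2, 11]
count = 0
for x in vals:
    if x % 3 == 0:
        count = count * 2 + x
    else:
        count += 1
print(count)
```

9

x=5: not %3==0, count = 0+1 = 1
x=3: %3==0, count = 1*2+3 = 5
x=-2: not %3==0, count = 5+1 = 6
x=4: not %3==0, count = 6+1 = 7
x=-2: not %3==0, count = 7+1 = 8
x=11: not %3==0, count = 8+1 = 9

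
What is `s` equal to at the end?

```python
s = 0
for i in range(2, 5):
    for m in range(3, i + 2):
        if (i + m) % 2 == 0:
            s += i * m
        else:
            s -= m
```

i=2,m=3: odd sum, s = 0-3 = -3
i=3,m=3: even sum, s = (-3)+9 = 6
i=3,m=4: odd sum, s = 6-4 = 2
i=4,m=3: odd sum, s = 2-3 = -1
i=4,m=4: even sum, s = (-1)+16 = 15
i=4,m=5: odd sum, s = 15-5 = 10

10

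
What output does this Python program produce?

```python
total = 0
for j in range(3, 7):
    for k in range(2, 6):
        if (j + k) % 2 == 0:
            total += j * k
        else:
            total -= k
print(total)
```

j=3,k=2: odd sum, total = 0-2 = -2
j=3,k=3: even sum, total = (-2)+9 = 7
j=3,k=4: odd sum, total = 7-4 = 3
j=3,k=5: even sum, total = 3+15 = 18
j=4,k=2: even sum, total = 18+8 = 26
j=4,k=3: odd sum, total = 26-3 = 23
j=4,k=4: even sum, total = 23+16 = 39
j=4,k=5: odd sum, total = 39-5 = 34
j=5,k=2: odd sum, total = 34-2 = 32
j=5,k=3: even sum, total = 32+15 = 47
j=5,k=4: odd sum, total = 47-4 = 43
j=5,k=5: even sum, total = 43+25 = 68
j=6,k=2: even sum, total = 68+12 = 80
j=6,k=3: odd sum, total = 80-3 = 77
j=6,k=4: even sum, total = 77+24 = 101
j=6,k=5: odd sum, total = 101-5 = 96

96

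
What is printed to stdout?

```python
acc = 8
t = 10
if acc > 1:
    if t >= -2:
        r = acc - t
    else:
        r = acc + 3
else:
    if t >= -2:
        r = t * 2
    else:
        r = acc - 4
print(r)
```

acc=8, t=10
acc > 1 is True; t >= -2 is True
→ r = acc - t = -2

-2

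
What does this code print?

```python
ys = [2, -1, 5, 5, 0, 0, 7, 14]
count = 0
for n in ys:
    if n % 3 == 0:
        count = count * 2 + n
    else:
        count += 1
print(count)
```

18

n=2: not %3==0, count = 0+1 = 1
n=-1: not %3==0, count = 1+1 = 2
n=5: not %3==0, count = 2+1 = 3
n=5: not %3==0, count = 3+1 = 4
n=0: %3==0, count = 4*2+0 = 8
n=0: %3==0, count = 8*2+0 = 16
n=7: not %3==0, count = 16+1 = 17
n=14: not %3==0, count = 17+1 = 18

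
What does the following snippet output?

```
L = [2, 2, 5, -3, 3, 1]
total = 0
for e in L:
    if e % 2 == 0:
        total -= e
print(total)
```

e=2: even, total = 0-2 = -2
e=2: even, total = (-2)-2 = -4
e=5: not even
e=-3: not even
e=3: not even
e=1: not even

-4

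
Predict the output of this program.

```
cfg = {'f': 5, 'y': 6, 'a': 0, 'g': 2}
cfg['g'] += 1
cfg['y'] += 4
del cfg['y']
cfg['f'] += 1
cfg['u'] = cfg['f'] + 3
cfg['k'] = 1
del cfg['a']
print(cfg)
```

{'f': 6, 'g': 3, 'u': 9, 'k': 1}

cfg['g'] = 2+1 = 3 → {'f': 5, 'y': 6, 'a': 0, 'g': 3}
cfg['y'] = 6+4 = 10 → {'f': 5, 'y': 10, 'a': 0, 'g': 3}
del 'y' → {'f': 5, 'a': 0, 'g': 3}
cfg['f'] = 5+1 = 6 → {'f': 6, 'a': 0, 'g': 3}
cfg['u'] = cfg['f']+3 = 9 → {'f': 6, 'a': 0, 'g': 3, 'u': 9}
cfg['k'] = 1 → {'f': 6, 'a': 0, 'g': 3, 'u': 9, 'k': 1}
del 'a' → {'f': 6, 'g': 3, 'u': 9, 'k': 1}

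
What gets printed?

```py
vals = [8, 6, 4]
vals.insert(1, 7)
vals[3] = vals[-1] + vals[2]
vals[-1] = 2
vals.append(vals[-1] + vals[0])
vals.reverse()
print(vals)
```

insert 7 at 1 → [8, 7, 6, 4]
vals[3] = vals[-1]+vals[2] = 4+6 = 10 → [8, 7, 6, 10]
vals[-1] = 2 → [8, 7, 6, 2]
append vals[-1]+vals[0] = 2+8 = 10 → [8, 7, 6, 2, 10]
reverse → [10, 2, 6, 7, 8]

[10, 2, 6, 7, 8]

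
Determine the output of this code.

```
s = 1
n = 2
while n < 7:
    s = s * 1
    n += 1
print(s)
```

1

n=2: s = 1*1 = 1
n=3: s = 1*1 = 1
n=4: s = 1*1 = 1
n=5: s = 1*1 = 1
n=6: s = 1*1 = 1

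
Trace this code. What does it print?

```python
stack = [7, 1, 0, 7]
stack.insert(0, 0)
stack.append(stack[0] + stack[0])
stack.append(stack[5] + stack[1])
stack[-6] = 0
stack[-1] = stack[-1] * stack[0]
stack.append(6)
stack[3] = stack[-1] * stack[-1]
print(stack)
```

insert 0 at 0 → [0, 7, 1, 0, 7]
append stack[0]+stack[0] = 0+0 = 0 → [0, 7, 1, 0, 7, 0]
append stack[5]+stack[1] = 0+7 = 7 → [0, 7, 1, 0, 7, 0, 7]
stack[-6] = 0 → [0, 0, 1, 0, 7, 0, 7]
stack[-1] = stack[-1]*stack[0] = 7*0 = 0 → [0, 0, 1, 0, 7, 0, 0]
append 6 → [0, 0, 1, 0, 7, 0, 0, 6]
stack[3] = stack[-1]*stack[-1] = 6*6 = 36 → [0, 0, 1, 36, 7, 0, 0, 6]

[0, 0, 1, 36, 7, 0, 0, 6]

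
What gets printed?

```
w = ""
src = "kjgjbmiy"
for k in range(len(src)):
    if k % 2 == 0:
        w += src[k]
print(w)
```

kgbi

k=0: add 'k' → 'k'
k=1: skip
k=2: add 'g' → 'kg'
k=3: skip
k=4: add 'b' → 'kgb'
k=5: skip
k=6: add 'i' → 'kgbi'
k=7: skip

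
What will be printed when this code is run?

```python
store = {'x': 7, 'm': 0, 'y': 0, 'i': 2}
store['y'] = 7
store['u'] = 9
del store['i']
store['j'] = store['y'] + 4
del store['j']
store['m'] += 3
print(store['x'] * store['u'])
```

store['y'] = 7 → {'x': 7, 'm': 0, 'y': 7, 'i': 2}
store['u'] = 9 → {'x': 7, 'm': 0, 'y': 7, 'i': 2, 'u': 9}
del 'i' → {'x': 7, 'm': 0, 'y': 7, 'u': 9}
store['j'] = store['y']+4 = 11 → {'x': 7, 'm': 0, 'y': 7, 'u': 9, 'j': 11}
del 'j' → {'x': 7, 'm': 0, 'y': 7, 'u': 9}
store['m'] = 0+3 = 3 → {'x': 7, 'm': 3, 'y': 7, 'u': 9}
store['x']*store['u'] = 7*9 = 63

63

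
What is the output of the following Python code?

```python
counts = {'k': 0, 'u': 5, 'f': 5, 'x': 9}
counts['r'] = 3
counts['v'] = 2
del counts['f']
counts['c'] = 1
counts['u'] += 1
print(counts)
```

{'k': 0, 'u': 6, 'x': 9, 'r': 3, 'v': 2, 'c': 1}

counts['r'] = 3 → {'k': 0, 'u': 5, 'f': 5, 'x': 9, 'r': 3}
counts['v'] = 2 → {'k': 0, 'u': 5, 'f': 5, 'x': 9, 'r': 3, 'v': 2}
del 'f' → {'k': 0, 'u': 5, 'x': 9, 'r': 3, 'v': 2}
counts['c'] = 1 → {'k': 0, 'u': 5, 'x': 9, 'r': 3, 'v': 2, 'c': 1}
counts['u'] = 5+1 = 6 → {'k': 0, 'u': 6, 'x': 9, 'r': 3, 'v': 2, 'c': 1}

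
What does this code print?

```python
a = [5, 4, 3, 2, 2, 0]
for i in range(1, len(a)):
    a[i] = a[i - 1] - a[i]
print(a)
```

i=1: a[1] = 5-4 = 1 → [5, 1, 3, 2, 2, 0]
i=2: a[2] = 1-3 = -2 → [5, 1, -2, 2, 2, 0]
i=3: a[3] = (-2)-2 = -4 → [5, 1, -2, -4, 2, 0]
i=4: a[4] = (-4)-2 = -6 → [5, 1, -2, -4, -6, 0]
i=5: a[5] = (-6)-0 = -6 → [5, 1, -2, -4, -6, -6]

[5, 1, -2, -4, -6, -6]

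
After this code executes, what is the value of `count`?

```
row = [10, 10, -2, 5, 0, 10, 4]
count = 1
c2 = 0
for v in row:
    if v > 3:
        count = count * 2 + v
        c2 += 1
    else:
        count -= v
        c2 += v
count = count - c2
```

329

v=10: >3, count = 1*2+10 = 12; c2=1
v=10: >3, count = 12*2+10 = 34; c2=2
v=-2: not >3, count = 34-(-2) = 36; c2=0
v=5: >3, count = 36*2+5 = 77; c2=1
v=0: not >3, count = 77-0 = 77; c2=1
v=10: >3, count = 77*2+10 = 164; c2=2
v=4: >3, count = 164*2+4 = 332; c2=3
count-c2 = 332-3 = 329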